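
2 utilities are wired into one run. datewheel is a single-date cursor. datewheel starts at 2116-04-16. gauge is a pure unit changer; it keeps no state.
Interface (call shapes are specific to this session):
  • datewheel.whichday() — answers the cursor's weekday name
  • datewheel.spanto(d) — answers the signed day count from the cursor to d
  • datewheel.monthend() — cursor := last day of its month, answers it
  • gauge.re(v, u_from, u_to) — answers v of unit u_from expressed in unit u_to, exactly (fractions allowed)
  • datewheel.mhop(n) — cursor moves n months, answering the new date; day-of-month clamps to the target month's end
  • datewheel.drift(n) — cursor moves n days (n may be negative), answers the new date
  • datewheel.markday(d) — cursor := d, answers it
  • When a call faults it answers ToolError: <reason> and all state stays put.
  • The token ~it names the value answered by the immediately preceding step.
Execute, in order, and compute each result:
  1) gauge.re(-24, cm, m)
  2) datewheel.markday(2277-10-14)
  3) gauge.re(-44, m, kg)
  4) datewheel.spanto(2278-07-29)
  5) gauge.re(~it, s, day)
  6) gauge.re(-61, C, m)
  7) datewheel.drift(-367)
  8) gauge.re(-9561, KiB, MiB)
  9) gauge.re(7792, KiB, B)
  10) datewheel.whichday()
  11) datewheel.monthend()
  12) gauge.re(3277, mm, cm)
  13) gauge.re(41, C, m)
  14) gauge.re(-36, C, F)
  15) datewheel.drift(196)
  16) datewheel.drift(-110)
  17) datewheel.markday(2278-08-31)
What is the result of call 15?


Next I call gauge.re(v='-24', u_from='cm', u_to='m'), yielding -6/25.
Then datewheel.markday(d='2277-10-14'), — result: 2277-10-14.
Then gauge.re(v='-44', u_from='m', u_to='kg'), and observe ToolError: incompatible units.
I invoke datewheel.spanto(d='2278-07-29'), giving 288.
I invoke gauge.re(v='~it', u_from='s', u_to='day'), and see 1/300.
Invoking gauge.re(v='-61', u_from='C', u_to='m'), — result: ToolError: incompatible units.
I call datewheel.drift(n='-367'), giving 2276-10-12.
Using gauge.re(v='-9561', u_from='KiB', u_to='MiB'), giving -9561/1024.
Next I call gauge.re(v='7792', u_from='KiB', u_to='B'), and see 7979008.
I call datewheel.whichday(), which returns Thursday.
Invoking datewheel.monthend(), → 2276-10-31.
I use gauge.re(v='3277', u_from='mm', u_to='cm'), — result: 3277/10.
I call gauge.re(v='41', u_from='C', u_to='m'), giving ToolError: incompatible units.
Calling gauge.re(v='-36', u_from='C', u_to='F'): -164/5.
I run datewheel.drift(n='196'): 2277-05-15.
I invoke datewheel.drift(n='-110'), which returns 2277-01-25.
Now I run datewheel.markday(d='2278-08-31'), giving 2278-08-31.

Answer: 2277-05-15


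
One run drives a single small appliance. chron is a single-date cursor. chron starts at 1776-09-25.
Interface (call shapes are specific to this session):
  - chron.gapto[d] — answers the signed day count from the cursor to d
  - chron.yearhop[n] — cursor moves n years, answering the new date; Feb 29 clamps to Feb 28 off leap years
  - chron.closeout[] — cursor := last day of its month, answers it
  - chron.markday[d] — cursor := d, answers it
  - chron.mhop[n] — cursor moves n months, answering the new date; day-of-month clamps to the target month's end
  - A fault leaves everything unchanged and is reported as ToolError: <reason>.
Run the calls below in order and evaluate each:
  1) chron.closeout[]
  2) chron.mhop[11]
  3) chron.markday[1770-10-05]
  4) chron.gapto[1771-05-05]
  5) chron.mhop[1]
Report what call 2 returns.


Answer: 1777-08-30

Derivation:
$ chron.closeout
:: 1776-09-30
$ chron.mhop n→11
:: 1777-08-30
$ chron.markday d→1770-10-05
:: 1770-10-05
$ chron.gapto d→1771-05-05
:: 212
$ chron.mhop n→1
:: 1770-11-05


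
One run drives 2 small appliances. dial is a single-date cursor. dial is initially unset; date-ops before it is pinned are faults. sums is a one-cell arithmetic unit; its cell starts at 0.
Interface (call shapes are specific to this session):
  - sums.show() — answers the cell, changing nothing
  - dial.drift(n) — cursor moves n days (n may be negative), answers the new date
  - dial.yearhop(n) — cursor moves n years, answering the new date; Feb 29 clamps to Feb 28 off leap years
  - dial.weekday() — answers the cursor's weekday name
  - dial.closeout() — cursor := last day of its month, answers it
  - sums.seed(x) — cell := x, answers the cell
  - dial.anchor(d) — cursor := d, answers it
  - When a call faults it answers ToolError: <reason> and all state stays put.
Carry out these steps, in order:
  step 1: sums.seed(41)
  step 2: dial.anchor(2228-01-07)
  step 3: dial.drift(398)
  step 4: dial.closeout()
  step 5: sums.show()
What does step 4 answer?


;; 1. sums.seed(41) -> 41
;; 2. dial.anchor(2228-01-07) -> 2228-01-07
;; 3. dial.drift(398) -> 2229-02-08
;; 4. dial.closeout() -> 2229-02-28
;; 5. sums.show() -> 41

Answer: 2229-02-28


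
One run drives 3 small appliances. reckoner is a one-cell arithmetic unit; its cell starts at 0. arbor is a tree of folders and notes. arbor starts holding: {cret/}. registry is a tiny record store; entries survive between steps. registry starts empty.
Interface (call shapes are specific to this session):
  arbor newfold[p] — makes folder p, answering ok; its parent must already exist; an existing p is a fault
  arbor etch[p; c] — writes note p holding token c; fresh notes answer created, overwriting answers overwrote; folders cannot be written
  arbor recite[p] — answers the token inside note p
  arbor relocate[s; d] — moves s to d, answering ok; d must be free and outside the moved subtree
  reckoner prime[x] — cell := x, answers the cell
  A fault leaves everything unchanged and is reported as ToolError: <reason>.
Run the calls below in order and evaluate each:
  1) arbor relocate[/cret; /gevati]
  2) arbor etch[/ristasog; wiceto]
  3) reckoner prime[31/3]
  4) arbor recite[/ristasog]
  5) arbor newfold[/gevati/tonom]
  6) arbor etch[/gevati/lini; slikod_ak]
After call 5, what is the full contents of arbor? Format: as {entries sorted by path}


I try arbor relocate with /cret, /gevati: ok.
I use arbor etch with /ristasog, wiceto, and observe created.
I run reckoner prime with 31/3, yielding 31/3.
Next I call arbor recite with /ristasog, yielding wiceto.
Using arbor newfold with /gevati/tonom, → ok.
Next I call arbor etch with /gevati/lini, slikod_ak: created.

Answer: {gevati/, gevati/tonom/, ristasog=wiceto}


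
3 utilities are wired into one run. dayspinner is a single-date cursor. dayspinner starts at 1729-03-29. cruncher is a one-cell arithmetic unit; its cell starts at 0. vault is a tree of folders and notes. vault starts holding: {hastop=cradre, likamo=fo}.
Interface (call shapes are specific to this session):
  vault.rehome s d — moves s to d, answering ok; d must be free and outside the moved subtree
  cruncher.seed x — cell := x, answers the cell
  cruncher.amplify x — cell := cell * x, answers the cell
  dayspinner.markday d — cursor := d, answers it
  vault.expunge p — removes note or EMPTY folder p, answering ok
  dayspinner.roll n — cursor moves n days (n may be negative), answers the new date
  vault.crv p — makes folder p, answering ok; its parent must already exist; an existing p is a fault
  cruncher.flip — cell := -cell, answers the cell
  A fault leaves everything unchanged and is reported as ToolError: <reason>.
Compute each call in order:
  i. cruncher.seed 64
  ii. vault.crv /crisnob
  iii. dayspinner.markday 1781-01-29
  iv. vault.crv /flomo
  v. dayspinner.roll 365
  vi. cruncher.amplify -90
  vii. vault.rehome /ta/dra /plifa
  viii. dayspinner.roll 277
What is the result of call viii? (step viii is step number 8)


Answer: 1782-11-02

Derivation:
Then seed passing x=64, giving 64.
I invoke crv passing p=/crisnob, and observe ok.
I use markday passing d=1781-01-29, giving 1781-01-29.
I try crv passing p=/flomo, and observe ok.
Now I run roll passing n=365, and observe 1782-01-29.
I try amplify passing x=-90, giving -5760.
Using rehome passing s=/ta/dra, d=/plifa, yielding ToolError: not found.
I use roll passing n=277, — result: 1782-11-02.


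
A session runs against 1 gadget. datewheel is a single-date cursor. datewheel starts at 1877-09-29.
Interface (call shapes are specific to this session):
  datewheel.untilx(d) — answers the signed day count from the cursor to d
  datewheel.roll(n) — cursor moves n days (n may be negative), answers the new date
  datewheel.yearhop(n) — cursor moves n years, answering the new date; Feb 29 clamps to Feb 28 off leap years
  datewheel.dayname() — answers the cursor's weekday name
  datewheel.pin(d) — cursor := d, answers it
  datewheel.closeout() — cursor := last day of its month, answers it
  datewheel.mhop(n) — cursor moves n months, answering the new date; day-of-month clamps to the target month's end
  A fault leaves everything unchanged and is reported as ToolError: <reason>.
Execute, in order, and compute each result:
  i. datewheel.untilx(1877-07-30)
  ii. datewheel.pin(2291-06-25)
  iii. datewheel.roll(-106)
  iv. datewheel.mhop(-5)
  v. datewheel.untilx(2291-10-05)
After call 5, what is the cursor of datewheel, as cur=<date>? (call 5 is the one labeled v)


% untilx d→1877-07-30
= -61
% pin d→2291-06-25
= 2291-06-25
% roll n→-106
= 2291-03-11
% mhop n→-5
= 2290-10-11
% untilx d→2291-10-05
= 359

Answer: cur=2290-10-11


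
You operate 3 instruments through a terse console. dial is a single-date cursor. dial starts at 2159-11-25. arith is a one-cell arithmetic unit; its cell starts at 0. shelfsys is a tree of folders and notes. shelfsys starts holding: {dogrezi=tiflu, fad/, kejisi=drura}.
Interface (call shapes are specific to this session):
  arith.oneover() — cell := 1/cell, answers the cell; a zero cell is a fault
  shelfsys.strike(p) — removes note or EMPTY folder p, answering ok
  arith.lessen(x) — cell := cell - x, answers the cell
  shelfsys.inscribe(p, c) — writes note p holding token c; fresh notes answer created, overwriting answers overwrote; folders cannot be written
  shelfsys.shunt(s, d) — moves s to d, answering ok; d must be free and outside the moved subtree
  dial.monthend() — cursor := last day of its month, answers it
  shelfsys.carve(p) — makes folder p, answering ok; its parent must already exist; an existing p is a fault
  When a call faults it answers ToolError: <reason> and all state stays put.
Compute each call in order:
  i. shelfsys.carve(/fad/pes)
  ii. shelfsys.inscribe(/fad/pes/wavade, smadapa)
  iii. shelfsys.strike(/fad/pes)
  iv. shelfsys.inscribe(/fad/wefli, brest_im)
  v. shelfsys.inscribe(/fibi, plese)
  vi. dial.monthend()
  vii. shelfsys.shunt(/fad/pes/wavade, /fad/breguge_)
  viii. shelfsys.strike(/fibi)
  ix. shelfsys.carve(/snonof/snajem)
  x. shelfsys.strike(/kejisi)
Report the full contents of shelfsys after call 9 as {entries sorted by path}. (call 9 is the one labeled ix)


Answer: {dogrezi=tiflu, fad/, fad/breguge_=smadapa, fad/pes/, fad/wefli=brest_im, kejisi=drura}

Derivation:
Step: shelfsys.carve[/fad/pes]
Result: ok
Step: shelfsys.inscribe[/fad/pes/wavade; smadapa]
Result: created
Step: shelfsys.strike[/fad/pes]
Result: ToolError: not empty
Step: shelfsys.inscribe[/fad/wefli; brest_im]
Result: created
Step: shelfsys.inscribe[/fibi; plese]
Result: created
Step: dial.monthend[]
Result: 2159-11-30
Step: shelfsys.shunt[/fad/pes/wavade; /fad/breguge_]
Result: ok
Step: shelfsys.strike[/fibi]
Result: ok
Step: shelfsys.carve[/snonof/snajem]
Result: ToolError: no parent
Step: shelfsys.strike[/kejisi]
Result: ok


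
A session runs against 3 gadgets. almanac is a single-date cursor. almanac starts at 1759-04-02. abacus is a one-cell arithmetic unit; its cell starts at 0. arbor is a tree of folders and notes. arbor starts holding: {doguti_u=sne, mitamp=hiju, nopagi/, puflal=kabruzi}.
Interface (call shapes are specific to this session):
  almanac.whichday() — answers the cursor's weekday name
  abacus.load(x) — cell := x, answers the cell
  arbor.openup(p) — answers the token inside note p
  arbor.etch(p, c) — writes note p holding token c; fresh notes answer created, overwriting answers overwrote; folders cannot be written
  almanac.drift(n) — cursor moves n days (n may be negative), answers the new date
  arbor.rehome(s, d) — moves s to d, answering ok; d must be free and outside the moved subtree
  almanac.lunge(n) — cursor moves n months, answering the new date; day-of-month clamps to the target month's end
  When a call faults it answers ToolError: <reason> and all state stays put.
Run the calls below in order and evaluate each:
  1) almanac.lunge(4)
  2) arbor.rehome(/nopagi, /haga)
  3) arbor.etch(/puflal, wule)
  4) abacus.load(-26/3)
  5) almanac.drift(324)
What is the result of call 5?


Answer: 1760-06-21

Derivation:
% 1. almanac.lunge(n='4') -> 1759-08-02
% 2. arbor.rehome(s='/nopagi', d='/haga') -> ok
% 3. arbor.etch(p='/puflal', c='wule') -> overwrote
% 4. abacus.load(x='-26/3') -> -26/3
% 5. almanac.drift(n='324') -> 1760-06-21


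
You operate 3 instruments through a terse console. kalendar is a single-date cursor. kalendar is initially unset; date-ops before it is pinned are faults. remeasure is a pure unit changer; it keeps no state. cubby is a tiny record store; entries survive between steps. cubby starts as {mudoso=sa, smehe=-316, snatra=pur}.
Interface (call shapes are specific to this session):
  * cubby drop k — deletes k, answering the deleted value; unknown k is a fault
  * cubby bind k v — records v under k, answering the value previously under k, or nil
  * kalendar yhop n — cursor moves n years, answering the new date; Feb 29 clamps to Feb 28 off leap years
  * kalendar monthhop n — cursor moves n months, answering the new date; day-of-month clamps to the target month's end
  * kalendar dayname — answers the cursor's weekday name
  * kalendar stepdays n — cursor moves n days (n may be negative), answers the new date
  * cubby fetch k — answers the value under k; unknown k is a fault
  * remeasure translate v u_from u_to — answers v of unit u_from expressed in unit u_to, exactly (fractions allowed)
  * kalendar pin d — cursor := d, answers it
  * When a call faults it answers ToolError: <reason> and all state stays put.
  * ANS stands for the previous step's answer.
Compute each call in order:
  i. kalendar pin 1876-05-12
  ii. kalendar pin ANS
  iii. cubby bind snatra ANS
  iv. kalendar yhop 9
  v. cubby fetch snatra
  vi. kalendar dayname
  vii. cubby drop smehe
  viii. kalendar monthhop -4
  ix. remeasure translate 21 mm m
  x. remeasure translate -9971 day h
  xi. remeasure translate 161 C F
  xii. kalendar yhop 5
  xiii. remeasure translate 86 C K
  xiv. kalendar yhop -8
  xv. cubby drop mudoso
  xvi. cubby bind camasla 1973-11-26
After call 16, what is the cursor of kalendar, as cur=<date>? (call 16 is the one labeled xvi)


Answer: cur=1882-01-12

Derivation:
! 1. kalendar pin(1876-05-12) ~> 1876-05-12
! 2. kalendar pin(ANS) ~> 1876-05-12
! 3. cubby bind(snatra, ANS) ~> pur
! 4. kalendar yhop(9) ~> 1885-05-12
! 5. cubby fetch(snatra) ~> 1876-05-12
! 6. kalendar dayname() ~> Tuesday
! 7. cubby drop(smehe) ~> -316
! 8. kalendar monthhop(-4) ~> 1885-01-12
! 9. remeasure translate(21, mm, m) ~> 21/1000
! 10. remeasure translate(-9971, day, h) ~> -239304
! 11. remeasure translate(161, C, F) ~> 1609/5
! 12. kalendar yhop(5) ~> 1890-01-12
! 13. remeasure translate(86, C, K) ~> 7183/20
! 14. kalendar yhop(-8) ~> 1882-01-12
! 15. cubby drop(mudoso) ~> sa
! 16. cubby bind(camasla, 1973-11-26) ~> nil


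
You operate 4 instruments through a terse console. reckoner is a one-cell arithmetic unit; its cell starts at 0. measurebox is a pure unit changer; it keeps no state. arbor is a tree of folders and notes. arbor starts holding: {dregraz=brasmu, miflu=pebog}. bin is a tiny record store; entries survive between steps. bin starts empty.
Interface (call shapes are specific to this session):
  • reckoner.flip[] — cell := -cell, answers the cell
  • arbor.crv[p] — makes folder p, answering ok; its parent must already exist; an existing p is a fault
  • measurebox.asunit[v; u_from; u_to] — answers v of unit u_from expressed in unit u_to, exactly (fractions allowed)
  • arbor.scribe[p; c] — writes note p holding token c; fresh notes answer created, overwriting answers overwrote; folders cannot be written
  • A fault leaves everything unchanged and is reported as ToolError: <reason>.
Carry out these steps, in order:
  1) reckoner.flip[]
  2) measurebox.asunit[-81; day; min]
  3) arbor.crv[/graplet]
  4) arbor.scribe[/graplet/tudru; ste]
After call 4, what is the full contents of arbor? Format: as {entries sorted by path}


Answer: {dregraz=brasmu, graplet/, graplet/tudru=ste, miflu=pebog}

Derivation:
~$ flip
= 0
~$ asunit v→-81 u_from→day u_to→min
= -116640
~$ crv p→/graplet
= ok
~$ scribe p→/graplet/tudru c→ste
= created


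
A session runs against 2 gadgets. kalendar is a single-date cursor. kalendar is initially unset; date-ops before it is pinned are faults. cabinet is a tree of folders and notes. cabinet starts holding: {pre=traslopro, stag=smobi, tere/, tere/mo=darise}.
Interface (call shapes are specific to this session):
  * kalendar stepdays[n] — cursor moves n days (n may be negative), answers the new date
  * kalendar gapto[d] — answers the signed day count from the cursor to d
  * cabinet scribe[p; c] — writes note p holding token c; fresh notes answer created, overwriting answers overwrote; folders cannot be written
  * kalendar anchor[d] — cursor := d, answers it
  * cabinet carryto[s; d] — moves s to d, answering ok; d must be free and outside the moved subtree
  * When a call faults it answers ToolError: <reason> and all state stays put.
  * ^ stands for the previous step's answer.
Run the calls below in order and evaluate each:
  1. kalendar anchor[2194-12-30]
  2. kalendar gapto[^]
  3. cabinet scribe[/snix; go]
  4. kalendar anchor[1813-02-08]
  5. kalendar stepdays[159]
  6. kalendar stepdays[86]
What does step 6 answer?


Answer: 1813-10-11

Derivation:
I try kalendar anchor(d='2194-12-30'), giving 2194-12-30.
I try kalendar gapto(d='^'), giving 0.
Now I run cabinet scribe(p='/snix', c='go'): created.
Calling kalendar anchor(d='1813-02-08'), and get 1813-02-08.
I try kalendar stepdays(n='159'), — result: 1813-07-17.
I run kalendar stepdays(n='86'): 1813-10-11.


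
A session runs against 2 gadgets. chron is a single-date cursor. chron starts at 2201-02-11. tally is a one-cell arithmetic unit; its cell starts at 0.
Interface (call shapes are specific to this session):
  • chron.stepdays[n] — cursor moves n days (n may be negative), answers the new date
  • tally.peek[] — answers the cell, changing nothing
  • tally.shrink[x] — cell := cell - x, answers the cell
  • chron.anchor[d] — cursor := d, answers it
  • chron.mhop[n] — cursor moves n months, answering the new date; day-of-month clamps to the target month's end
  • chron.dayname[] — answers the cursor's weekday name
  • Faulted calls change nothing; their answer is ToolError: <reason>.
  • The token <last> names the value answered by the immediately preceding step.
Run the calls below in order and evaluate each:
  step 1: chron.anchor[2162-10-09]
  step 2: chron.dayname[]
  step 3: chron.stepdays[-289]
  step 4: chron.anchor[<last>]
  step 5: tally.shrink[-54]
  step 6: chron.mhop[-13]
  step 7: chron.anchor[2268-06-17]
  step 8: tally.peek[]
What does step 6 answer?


Step: chron.anchor[d='2162-10-09']
Result: 2162-10-09
Step: chron.dayname[]
Result: Saturday
Step: chron.stepdays[n='-289']
Result: 2161-12-24
Step: chron.anchor[d='<last>']
Result: 2161-12-24
Step: tally.shrink[x='-54']
Result: 54
Step: chron.mhop[n='-13']
Result: 2160-11-24
Step: chron.anchor[d='2268-06-17']
Result: 2268-06-17
Step: tally.peek[]
Result: 54

Answer: 2160-11-24


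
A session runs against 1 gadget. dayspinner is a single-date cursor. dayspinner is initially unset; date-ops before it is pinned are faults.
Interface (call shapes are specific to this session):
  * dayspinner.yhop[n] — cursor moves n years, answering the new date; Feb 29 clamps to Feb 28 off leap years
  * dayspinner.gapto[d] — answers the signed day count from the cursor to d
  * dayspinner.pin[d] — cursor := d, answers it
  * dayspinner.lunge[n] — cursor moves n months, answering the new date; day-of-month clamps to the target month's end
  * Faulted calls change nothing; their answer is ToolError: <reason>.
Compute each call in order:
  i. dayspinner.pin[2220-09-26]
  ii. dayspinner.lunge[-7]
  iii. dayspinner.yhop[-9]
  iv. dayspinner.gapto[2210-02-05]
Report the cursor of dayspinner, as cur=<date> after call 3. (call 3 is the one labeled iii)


Answer: cur=2211-02-26

Derivation:
~$ dayspinner.pin d→2220-09-26
  2220-09-26
~$ dayspinner.lunge n→-7
  2220-02-26
~$ dayspinner.yhop n→-9
  2211-02-26
~$ dayspinner.gapto d→2210-02-05
  -386


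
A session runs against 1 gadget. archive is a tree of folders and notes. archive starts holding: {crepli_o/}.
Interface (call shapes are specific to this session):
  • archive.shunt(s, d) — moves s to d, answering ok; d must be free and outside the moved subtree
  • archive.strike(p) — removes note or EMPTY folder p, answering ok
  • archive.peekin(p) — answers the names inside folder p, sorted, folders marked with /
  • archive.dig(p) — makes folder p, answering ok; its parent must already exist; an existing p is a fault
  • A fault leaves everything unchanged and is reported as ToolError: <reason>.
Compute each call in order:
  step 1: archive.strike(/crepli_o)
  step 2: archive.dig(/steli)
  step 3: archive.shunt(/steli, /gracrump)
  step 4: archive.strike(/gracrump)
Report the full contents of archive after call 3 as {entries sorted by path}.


Act: archive.strike[p: /crepli_o]
Obs: ok
Act: archive.dig[p: /steli]
Obs: ok
Act: archive.shunt[s: /steli; d: /gracrump]
Obs: ok
Act: archive.strike[p: /gracrump]
Obs: ok

Answer: {gracrump/}


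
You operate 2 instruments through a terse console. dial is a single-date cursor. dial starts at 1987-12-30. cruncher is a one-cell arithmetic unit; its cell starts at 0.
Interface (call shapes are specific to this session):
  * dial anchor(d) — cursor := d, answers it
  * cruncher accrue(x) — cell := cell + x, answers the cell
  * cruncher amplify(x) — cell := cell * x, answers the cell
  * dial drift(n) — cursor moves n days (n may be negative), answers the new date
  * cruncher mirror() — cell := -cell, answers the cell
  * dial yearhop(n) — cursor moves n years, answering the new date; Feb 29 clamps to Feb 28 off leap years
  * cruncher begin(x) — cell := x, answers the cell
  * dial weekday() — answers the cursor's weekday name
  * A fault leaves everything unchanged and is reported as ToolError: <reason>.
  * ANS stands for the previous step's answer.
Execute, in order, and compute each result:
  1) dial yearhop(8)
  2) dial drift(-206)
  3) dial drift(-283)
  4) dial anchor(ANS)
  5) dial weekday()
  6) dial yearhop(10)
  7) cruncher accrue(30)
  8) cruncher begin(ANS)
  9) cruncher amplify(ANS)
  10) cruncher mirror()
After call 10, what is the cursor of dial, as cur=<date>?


-- 1. dial yearhop(n: 8) -> 1995-12-30
-- 2. dial drift(n: -206) -> 1995-06-07
-- 3. dial drift(n: -283) -> 1994-08-28
-- 4. dial anchor(d: ANS) -> 1994-08-28
-- 5. dial weekday() -> Sunday
-- 6. dial yearhop(n: 10) -> 2004-08-28
-- 7. cruncher accrue(x: 30) -> 30
-- 8. cruncher begin(x: ANS) -> 30
-- 9. cruncher amplify(x: ANS) -> 900
-- 10. cruncher mirror() -> -900

Answer: cur=2004-08-28


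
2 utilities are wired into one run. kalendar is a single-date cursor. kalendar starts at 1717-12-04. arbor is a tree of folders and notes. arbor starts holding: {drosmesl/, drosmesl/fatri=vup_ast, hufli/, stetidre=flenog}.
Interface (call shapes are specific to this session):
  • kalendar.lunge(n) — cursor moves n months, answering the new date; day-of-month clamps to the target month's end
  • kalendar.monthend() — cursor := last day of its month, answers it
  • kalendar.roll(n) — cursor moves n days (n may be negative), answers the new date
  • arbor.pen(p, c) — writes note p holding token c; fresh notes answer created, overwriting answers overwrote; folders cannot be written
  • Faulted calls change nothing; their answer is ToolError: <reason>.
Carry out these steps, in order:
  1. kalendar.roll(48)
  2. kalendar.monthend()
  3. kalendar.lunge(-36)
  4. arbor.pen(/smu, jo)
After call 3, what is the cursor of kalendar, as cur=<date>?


[in] roll n: 48
[out] 1718-01-21
[in] monthend
[out] 1718-01-31
[in] lunge n: -36
[out] 1715-01-31
[in] pen p: /smu c: jo
[out] created

Answer: cur=1715-01-31


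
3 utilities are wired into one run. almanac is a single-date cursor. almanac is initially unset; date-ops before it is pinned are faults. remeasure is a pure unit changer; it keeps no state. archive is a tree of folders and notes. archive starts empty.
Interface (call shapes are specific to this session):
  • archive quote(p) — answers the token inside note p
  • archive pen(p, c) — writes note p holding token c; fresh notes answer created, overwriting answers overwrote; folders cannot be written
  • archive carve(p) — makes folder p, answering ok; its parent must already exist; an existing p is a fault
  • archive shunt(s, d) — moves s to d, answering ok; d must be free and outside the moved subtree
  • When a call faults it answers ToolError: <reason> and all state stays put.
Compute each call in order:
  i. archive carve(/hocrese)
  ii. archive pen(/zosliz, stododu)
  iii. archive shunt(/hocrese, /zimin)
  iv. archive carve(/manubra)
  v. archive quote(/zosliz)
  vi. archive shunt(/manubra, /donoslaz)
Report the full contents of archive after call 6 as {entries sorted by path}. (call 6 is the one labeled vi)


# archive carve(p='/hocrese') == ok
# archive pen(p='/zosliz', c='stododu') == created
# archive shunt(s='/hocrese', d='/zimin') == ok
# archive carve(p='/manubra') == ok
# archive quote(p='/zosliz') == stododu
# archive shunt(s='/manubra', d='/donoslaz') == ok

Answer: {donoslaz/, zimin/, zosliz=stododu}


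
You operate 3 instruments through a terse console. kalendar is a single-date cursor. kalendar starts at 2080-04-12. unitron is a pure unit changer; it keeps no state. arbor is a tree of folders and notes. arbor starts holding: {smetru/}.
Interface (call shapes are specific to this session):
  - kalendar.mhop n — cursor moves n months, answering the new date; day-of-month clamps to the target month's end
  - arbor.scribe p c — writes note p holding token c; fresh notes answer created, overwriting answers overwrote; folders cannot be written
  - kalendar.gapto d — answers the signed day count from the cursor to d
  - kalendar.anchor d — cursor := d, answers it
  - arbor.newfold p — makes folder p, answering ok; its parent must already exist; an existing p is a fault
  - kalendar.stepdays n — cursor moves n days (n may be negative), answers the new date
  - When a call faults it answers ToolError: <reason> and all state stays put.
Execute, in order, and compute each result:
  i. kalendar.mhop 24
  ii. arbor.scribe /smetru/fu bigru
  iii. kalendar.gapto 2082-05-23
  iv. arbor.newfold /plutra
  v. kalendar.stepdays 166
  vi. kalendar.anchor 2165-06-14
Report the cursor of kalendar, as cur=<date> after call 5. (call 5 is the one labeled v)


Answer: cur=2082-09-25

Derivation:
$ mhop n: 24
:: 2082-04-12
$ scribe p: /smetru/fu c: bigru
:: created
$ gapto d: 2082-05-23
:: 41
$ newfold p: /plutra
:: ok
$ stepdays n: 166
:: 2082-09-25
$ anchor d: 2165-06-14
:: 2165-06-14


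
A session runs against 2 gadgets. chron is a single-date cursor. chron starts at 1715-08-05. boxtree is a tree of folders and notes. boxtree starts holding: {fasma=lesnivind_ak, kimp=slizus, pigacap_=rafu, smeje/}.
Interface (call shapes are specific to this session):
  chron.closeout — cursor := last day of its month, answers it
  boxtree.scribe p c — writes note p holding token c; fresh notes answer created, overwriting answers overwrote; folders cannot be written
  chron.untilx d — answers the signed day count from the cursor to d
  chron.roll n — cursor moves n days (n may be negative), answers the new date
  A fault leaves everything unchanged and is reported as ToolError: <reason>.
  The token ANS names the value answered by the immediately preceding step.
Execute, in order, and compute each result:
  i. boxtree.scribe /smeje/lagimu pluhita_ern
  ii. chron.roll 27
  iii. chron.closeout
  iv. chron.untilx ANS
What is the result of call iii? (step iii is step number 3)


Now I run scribe with /smeje/lagimu, pluhita_ern: created.
Invoking roll with 27, yielding 1715-09-01.
I call closeout(), giving 1715-09-30.
Next I call untilx with ANS, and get 0.

Answer: 1715-09-30


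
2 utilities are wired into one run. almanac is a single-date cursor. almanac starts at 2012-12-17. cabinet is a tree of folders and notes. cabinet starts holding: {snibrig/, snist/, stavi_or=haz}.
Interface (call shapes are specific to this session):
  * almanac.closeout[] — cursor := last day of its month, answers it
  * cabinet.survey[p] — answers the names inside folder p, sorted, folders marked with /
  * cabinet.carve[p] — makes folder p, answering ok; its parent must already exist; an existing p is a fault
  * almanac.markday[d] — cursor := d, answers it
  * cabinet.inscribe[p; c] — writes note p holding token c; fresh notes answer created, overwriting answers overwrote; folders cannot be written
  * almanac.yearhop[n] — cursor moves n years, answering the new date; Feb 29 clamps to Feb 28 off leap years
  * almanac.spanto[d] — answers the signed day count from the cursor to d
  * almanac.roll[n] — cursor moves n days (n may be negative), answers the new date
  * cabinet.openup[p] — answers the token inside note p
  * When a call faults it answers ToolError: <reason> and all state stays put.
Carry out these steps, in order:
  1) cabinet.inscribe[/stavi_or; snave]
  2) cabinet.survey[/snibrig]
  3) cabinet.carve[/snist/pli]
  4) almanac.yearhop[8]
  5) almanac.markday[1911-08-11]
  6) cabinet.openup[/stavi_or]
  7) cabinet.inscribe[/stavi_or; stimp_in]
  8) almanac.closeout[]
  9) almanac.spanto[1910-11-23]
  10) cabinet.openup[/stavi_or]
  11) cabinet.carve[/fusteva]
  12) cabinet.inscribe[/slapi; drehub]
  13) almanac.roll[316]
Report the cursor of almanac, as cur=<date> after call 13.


> cabinet.inscribe p=/stavi_or c=snave
  overwrote
> cabinet.survey p=/snibrig
  []
> cabinet.carve p=/snist/pli
  ok
> almanac.yearhop n=8
  2020-12-17
> almanac.markday d=1911-08-11
  1911-08-11
> cabinet.openup p=/stavi_or
  snave
> cabinet.inscribe p=/stavi_or c=stimp_in
  overwrote
> almanac.closeout
  1911-08-31
> almanac.spanto d=1910-11-23
  -281
> cabinet.openup p=/stavi_or
  stimp_in
> cabinet.carve p=/fusteva
  ok
> cabinet.inscribe p=/slapi c=drehub
  created
> almanac.roll n=316
  1912-07-12

Answer: cur=1912-07-12


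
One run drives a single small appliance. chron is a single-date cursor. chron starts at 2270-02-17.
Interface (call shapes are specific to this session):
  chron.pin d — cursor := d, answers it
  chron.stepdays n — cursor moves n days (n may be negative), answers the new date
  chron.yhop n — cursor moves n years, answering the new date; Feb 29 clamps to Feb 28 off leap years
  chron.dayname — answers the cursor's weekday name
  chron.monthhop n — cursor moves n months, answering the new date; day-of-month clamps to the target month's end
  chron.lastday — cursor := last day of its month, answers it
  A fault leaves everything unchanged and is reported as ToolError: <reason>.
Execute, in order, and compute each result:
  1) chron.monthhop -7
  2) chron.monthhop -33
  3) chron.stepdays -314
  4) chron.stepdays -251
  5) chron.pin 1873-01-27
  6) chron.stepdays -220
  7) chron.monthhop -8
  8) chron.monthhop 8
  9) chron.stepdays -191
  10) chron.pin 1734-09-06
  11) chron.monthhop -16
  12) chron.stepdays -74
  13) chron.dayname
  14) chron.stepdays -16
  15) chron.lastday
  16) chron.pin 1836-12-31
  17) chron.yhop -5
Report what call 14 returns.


Answer: 1733-02-05

Derivation:
! 1. monthhop(n→-7) => 2269-07-17
! 2. monthhop(n→-33) => 2266-10-17
! 3. stepdays(n→-314) => 2265-12-07
! 4. stepdays(n→-251) => 2265-03-31
! 5. pin(d→1873-01-27) => 1873-01-27
! 6. stepdays(n→-220) => 1872-06-21
! 7. monthhop(n→-8) => 1871-10-21
! 8. monthhop(n→8) => 1872-06-21
! 9. stepdays(n→-191) => 1871-12-13
! 10. pin(d→1734-09-06) => 1734-09-06
! 11. monthhop(n→-16) => 1733-05-06
! 12. stepdays(n→-74) => 1733-02-21
! 13. dayname() => Saturday
! 14. stepdays(n→-16) => 1733-02-05
! 15. lastday() => 1733-02-28
! 16. pin(d→1836-12-31) => 1836-12-31
! 17. yhop(n→-5) => 1831-12-31


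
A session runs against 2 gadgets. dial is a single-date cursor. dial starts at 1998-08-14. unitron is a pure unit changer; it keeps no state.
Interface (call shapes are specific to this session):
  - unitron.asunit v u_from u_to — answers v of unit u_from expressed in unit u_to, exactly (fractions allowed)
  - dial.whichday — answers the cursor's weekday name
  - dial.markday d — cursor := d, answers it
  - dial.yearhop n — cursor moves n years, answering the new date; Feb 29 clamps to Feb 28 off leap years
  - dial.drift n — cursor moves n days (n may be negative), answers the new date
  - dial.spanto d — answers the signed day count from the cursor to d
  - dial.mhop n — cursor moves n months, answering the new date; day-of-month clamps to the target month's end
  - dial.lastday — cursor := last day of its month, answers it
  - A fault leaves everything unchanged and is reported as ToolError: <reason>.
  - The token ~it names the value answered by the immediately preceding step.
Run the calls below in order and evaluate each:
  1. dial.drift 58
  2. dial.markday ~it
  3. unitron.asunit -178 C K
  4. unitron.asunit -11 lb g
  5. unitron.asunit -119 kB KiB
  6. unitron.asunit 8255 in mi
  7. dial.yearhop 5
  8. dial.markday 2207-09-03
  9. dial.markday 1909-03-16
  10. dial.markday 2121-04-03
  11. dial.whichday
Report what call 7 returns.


Answer: 2003-10-11

Derivation:
>>> drift 58
[out] 1998-10-11
>>> markday ~it
[out] 1998-10-11
>>> asunit -178 C K
[out] 1903/20
>>> asunit -11 lb g
[out] -498951607/100000
>>> asunit -119 kB KiB
[out] -14875/128
>>> asunit 8255 in mi
[out] 1651/12672
>>> yearhop 5
[out] 2003-10-11
>>> markday 2207-09-03
[out] 2207-09-03
>>> markday 1909-03-16
[out] 1909-03-16
>>> markday 2121-04-03
[out] 2121-04-03
>>> whichday
[out] Thursday


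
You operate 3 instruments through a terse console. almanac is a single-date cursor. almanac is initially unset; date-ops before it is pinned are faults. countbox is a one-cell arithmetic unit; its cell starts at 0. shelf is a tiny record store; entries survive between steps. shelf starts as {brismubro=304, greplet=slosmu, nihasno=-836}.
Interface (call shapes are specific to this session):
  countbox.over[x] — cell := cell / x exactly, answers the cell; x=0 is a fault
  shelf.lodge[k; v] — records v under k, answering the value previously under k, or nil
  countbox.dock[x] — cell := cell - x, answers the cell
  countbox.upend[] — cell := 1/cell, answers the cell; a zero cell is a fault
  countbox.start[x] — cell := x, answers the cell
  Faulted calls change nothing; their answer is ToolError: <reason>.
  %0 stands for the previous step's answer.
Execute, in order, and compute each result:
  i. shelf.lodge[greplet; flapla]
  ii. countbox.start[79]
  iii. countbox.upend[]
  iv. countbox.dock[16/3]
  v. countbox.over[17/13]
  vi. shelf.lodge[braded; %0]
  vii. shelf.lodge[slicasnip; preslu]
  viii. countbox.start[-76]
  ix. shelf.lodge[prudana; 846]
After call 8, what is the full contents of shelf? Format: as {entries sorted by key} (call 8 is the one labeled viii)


Answer: {braded=-16393/4029, brismubro=304, greplet=flapla, nihasno=-836, slicasnip=preslu}

Derivation:
→ lodge(greplet, flapla)
← slosmu
→ start(79)
← 79
→ upend()
← 1/79
→ dock(16/3)
← -1261/237
→ over(17/13)
← -16393/4029
→ lodge(braded, %0)
← nil
→ lodge(slicasnip, preslu)
← nil
→ start(-76)
← -76
→ lodge(prudana, 846)
← nil


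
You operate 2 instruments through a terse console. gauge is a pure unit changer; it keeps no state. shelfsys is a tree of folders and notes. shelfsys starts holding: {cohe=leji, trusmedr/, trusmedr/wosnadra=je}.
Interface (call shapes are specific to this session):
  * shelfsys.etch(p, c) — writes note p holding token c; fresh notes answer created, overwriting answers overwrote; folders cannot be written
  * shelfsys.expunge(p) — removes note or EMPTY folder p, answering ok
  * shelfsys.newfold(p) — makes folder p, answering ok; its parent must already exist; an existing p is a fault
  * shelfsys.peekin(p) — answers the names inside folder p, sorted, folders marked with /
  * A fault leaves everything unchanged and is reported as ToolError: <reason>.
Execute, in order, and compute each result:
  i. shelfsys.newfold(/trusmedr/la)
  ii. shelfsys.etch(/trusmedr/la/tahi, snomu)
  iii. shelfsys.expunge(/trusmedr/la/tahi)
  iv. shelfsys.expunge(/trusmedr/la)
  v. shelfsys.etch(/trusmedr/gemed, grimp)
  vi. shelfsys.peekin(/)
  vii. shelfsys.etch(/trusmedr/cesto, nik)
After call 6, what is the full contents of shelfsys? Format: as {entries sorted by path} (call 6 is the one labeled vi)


Act: newfold[p: /trusmedr/la]
Obs: ok
Act: etch[p: /trusmedr/la/tahi; c: snomu]
Obs: created
Act: expunge[p: /trusmedr/la/tahi]
Obs: ok
Act: expunge[p: /trusmedr/la]
Obs: ok
Act: etch[p: /trusmedr/gemed; c: grimp]
Obs: created
Act: peekin[p: /]
Obs: [cohe, trusmedr/]
Act: etch[p: /trusmedr/cesto; c: nik]
Obs: created

Answer: {cohe=leji, trusmedr/, trusmedr/gemed=grimp, trusmedr/wosnadra=je}


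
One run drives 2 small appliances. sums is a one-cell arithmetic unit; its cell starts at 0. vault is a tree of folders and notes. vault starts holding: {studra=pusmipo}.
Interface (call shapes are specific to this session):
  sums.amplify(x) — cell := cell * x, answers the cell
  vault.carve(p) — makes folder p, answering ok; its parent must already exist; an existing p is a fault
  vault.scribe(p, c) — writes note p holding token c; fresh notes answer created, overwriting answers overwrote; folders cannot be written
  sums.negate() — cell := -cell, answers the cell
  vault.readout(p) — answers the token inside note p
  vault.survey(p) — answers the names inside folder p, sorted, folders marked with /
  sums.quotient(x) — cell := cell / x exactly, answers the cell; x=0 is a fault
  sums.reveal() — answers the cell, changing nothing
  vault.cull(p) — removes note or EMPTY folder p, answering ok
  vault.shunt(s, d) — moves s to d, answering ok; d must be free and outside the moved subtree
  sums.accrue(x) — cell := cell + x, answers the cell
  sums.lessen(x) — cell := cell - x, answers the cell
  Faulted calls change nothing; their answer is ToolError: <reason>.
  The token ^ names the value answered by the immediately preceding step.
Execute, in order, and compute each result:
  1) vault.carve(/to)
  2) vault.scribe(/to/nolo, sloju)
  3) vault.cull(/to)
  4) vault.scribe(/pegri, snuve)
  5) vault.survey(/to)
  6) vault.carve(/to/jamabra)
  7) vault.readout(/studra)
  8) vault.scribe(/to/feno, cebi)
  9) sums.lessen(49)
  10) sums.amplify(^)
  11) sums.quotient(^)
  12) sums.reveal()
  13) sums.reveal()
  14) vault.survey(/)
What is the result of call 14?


Answer: [pegri, studra, to/]

Derivation:
;; 1. carve(p→/to) == ok
;; 2. scribe(p→/to/nolo, c→sloju) == created
;; 3. cull(p→/to) == ToolError: not empty
;; 4. scribe(p→/pegri, c→snuve) == created
;; 5. survey(p→/to) == [nolo]
;; 6. carve(p→/to/jamabra) == ok
;; 7. readout(p→/studra) == pusmipo
;; 8. scribe(p→/to/feno, c→cebi) == created
;; 9. lessen(x→49) == -49
;; 10. amplify(x→^) == 2401
;; 11. quotient(x→^) == 1
;; 12. reveal() == 1
;; 13. reveal() == 1
;; 14. survey(p→/) == [pegri, studra, to/]


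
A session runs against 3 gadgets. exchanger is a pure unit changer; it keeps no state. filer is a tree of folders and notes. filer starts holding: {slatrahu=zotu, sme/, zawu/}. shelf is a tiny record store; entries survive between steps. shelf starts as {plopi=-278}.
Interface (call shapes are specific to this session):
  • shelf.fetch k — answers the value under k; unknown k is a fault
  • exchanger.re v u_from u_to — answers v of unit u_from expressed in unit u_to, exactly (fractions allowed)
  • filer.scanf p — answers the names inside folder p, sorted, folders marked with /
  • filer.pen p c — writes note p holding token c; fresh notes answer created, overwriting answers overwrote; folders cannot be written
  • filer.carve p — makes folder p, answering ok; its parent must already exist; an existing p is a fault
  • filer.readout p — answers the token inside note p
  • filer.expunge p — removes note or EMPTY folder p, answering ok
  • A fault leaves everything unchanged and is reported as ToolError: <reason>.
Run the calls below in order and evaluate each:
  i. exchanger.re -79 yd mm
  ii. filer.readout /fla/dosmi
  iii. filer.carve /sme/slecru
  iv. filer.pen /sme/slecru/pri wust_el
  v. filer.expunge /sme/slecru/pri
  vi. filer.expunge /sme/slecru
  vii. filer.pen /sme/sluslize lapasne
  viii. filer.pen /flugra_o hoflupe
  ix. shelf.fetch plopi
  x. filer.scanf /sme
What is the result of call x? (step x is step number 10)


Answer: [sluslize]

Derivation:
I invoke exchanger.re(-79, yd, mm), — result: -361188/5.
I invoke filer.readout(/fla/dosmi), and get ToolError: not found.
Calling filer.carve(/sme/slecru): ok.
I call filer.pen(/sme/slecru/pri, wust_el): created.
Using filer.expunge(/sme/slecru/pri), → ok.
I use filer.expunge(/sme/slecru), → ok.
Using filer.pen(/sme/sluslize, lapasne), — result: created.
I invoke filer.pen(/flugra_o, hoflupe), which returns created.
I use shelf.fetch(plopi), and get -278.
I try filer.scanf(/sme), giving [sluslize].
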